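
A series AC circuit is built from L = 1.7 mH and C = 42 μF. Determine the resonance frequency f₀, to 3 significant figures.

ω₀ = 1/√(LC) = 1/√(0.0017 × 4.2e-05) = 3742 rad/s
f₀ = ω₀/(2π) = 596 Hz

596 Hz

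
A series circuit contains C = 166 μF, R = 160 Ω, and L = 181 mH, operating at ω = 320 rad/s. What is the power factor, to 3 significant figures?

X_L = ωL = 57.9 Ω
X_C = 1/(ωC) = 18.8 Ω
Net reactance X = X_L − X_C = 39.1 Ω
Z = 160 + j39.1 Ω
|Z| = √(160² + 39.1²) = 165 Ω
∠Z = arctan(39.1/160) = 13.7°
cos φ = cos(13.7°) = 0.971

0.971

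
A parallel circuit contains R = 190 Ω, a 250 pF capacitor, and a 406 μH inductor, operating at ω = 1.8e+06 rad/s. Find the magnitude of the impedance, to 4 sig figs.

187.2 Ω

X_L = ωL = 730.8 Ω
X_C = 1/(ωC) = 2222 Ω
Parallel: admittances add. Y = 1/R + 1/(jωL) + jωC
Y = (0.005263 − j0.0009184) S
|Y| = 0.005343 S → |Z| = 1/|Y| = 187.2 Ω, ∠Z = −∠Y = 9.898°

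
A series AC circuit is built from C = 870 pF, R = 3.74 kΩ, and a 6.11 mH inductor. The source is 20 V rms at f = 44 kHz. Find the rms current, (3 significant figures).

4.46 mA

ω = 2πf = 276500 rad/s
X_L = ωL = 1690 Ω
X_C = 1/(ωC) = 4160 Ω
Net reactance X = X_L − X_C = -2470 Ω
Z = 3740 − j2470 Ω
|Z| = √(3740² + 2470²) = 4480 Ω
I = V/|Z| = 20/4480 = 4.46 mA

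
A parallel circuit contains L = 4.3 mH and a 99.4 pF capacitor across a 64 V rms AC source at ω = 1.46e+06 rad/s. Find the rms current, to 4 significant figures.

X_L = ωL = 6278 Ω
X_C = 1/(ωC) = 6891 Ω
Parallel: admittances add. Y = 1/(jωL) + jωC
Y = (0 − j1.416e-05) S
|Y| = 1.416e-05 S → |Z| = 1/|Y| = 70610 Ω, ∠Z = −∠Y = 90.00°
I = V/|Z| = 64/70610 = 906.4 μA

906.4 μA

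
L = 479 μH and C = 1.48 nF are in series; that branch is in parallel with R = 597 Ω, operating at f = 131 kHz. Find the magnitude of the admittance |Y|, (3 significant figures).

2.88 mS

ω = 2πf = 823100 rad/s
X_L = ωL = 394 Ω
X_C = 1/(ωC) = 821 Ω
Branch 1: Z₁ = R = 597 Ω
Branch 2 (series LC): Z₂ = j(X_L − X_C) = −j427 Ω
Parallel: Z = Z₁Z₂/(Z₁+Z₂), |Z| = 347 Ω, ∠Z = -54.4°
|Y| = 1/|Z| = 2.88 mS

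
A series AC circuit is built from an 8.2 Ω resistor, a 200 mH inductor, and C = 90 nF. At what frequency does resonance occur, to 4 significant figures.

1.186 kHz

ω₀ = 1/√(LC) = 1/√(0.2 × 9e-08) = 7454 rad/s
f₀ = ω₀/(2π) = 1.186 kHz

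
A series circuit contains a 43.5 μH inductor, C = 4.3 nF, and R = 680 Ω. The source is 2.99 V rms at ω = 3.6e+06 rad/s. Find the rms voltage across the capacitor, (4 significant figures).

X_L = ωL = 156.6 Ω
X_C = 1/(ωC) = 64.60 Ω
Net reactance X = X_L − X_C = 92.00 Ω
Z = 680.0 + j92.00 Ω
|Z| = √(680.0² + 92.00²) = 686.2 Ω
I = V/|Z| = 4.357 mA
V_C = I·|Z_C| = 0.004357 × 64.60 = 0.2815 V

0.2815 V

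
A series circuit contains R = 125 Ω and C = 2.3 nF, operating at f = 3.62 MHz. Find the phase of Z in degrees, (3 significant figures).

-8.69°

ω = 2πf = 2.275e+07 rad/s
X_C = 1/(ωC) = 19.1 Ω
Z = 125 − j19.1 Ω
|Z| = √(125² + 19.1²) = 126 Ω
∠Z = arctan(-19.1/125) = -8.69°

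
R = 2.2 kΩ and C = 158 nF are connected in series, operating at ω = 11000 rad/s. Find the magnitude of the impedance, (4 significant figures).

2274 Ω

X_C = 1/(ωC) = 575.4 Ω
Z = 2200 − j575.4 Ω
|Z| = √(2200² + 575.4²) = 2274 Ω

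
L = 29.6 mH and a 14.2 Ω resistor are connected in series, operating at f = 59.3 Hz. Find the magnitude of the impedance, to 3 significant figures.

ω = 2πf = 372.6 rad/s
X_L = ωL = 11.0 Ω
Z = 14.2 + j11.0 Ω
|Z| = √(14.2² + 11.0²) = 18.0 Ω

18.0 Ω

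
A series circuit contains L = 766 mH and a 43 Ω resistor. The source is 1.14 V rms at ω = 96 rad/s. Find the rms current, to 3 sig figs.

13.4 mA

X_L = ωL = 73.5 Ω
Z = 43.0 + j73.5 Ω
|Z| = √(43.0² + 73.5²) = 85.2 Ω
I = V/|Z| = 1.14/85.2 = 13.4 mA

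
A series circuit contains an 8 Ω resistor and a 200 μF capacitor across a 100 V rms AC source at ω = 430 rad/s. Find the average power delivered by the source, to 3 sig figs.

X_C = 1/(ωC) = 11.6 Ω
Z = 8.00 − j11.6 Ω
|Z| = √(8.00² + 11.6²) = 14.1 Ω
∠Z = arctan(-11.6/8.00) = -55.5°
I = V/|Z| = 7.09 A
P = VI cos φ = 100 × 7.09 × cos(-55.5°) = 402 W

402 W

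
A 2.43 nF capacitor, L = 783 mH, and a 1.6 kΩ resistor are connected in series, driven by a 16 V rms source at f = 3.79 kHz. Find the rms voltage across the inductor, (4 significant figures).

141.9 V

ω = 2πf = 23810 rad/s
X_L = ωL = 18650 Ω
X_C = 1/(ωC) = 17280 Ω
Net reactance X = X_L − X_C = 1365 Ω
Z = 1600 + j1365 Ω
|Z| = √(1600² + 1365²) = 2103 Ω
I = V/|Z| = 7.609 mA
V_L = I·|Z_L| = 0.007609 × 18650 = 141.9 V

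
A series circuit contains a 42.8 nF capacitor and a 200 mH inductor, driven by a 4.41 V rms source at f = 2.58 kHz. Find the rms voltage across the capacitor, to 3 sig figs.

3.53 V

ω = 2πf = 16210 rad/s
X_L = ωL = 3240 Ω
X_C = 1/(ωC) = 1440 Ω
Net reactance X = X_L − X_C = 1800 Ω
Z = j1800 Ω
|Z| = √(0² + 1800²) = 1800 Ω
I = V/|Z| = 2.45 mA
V_C = I·|Z_C| = 0.00245 × 1440 = 3.53 V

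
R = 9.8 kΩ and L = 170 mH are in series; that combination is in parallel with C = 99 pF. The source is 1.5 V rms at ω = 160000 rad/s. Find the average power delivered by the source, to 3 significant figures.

X_L = ωL = 27200 Ω
X_C = 1/(ωC) = 63100 Ω
Branch 1 (R+jX_L): Z₁ = 9800 + j27200 Ω, |Z₁| = 28900 Ω
Branch 2 (−jX_C): Z₂ = −j63100 Ω
Parallel: Z = Z₁Z₂/(Z₁+Z₂), |Z| = 49000 Ω, ∠Z = 54.9°
I = V/|Z| = 30.6 μA
P = VI cos φ = 1.5 × 3.06e-05 × cos(54.9°) = 26.4 μW

26.4 μW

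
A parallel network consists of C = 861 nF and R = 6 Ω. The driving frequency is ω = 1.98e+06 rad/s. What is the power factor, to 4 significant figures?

X_C = 1/(ωC) = 0.5866 Ω
Parallel: admittances add. Y = 1/R + jωC
Y = (0.1667 + j1.705) S
|Y| = 1.713 S → |Z| = 1/|Y| = 0.5838 Ω, ∠Z = −∠Y = -84.42°
cos φ = cos(-84.42°) = 0.09730

0.09730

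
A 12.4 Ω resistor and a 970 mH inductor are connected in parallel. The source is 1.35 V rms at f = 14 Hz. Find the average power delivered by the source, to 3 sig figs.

147 mW

ω = 2πf = 87.96 rad/s
X_L = ωL = 85.3 Ω
Parallel: admittances add. Y = 1/R + 1/(jωL)
Y = (0.0806 − j0.0117) S
|Y| = 0.0815 S → |Z| = 1/|Y| = 12.3 Ω, ∠Z = −∠Y = 8.27°
I = V/|Z| = 110 mA
P = VI cos φ = 1.35 × 0.110 × cos(8.27°) = 147 mW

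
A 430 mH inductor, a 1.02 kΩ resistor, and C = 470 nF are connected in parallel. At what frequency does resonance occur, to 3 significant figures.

ω₀ = 1/√(LC) = 1/√(0.43 × 4.7e-07) = 2224 rad/s
f₀ = ω₀/(2π) = 354 Hz

354 Hz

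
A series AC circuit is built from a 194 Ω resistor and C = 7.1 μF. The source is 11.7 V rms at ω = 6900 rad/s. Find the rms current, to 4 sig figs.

59.98 mA

X_C = 1/(ωC) = 20.41 Ω
Z = 194.0 − j20.41 Ω
|Z| = √(194.0² + 20.41²) = 195.1 Ω
I = V/|Z| = 11.7/195.1 = 59.98 mA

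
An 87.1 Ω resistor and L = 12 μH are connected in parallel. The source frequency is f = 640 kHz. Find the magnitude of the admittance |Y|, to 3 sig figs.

ω = 2πf = 4.021e+06 rad/s
X_L = ωL = 48.3 Ω
Parallel: admittances add. Y = 1/R + 1/(jωL)
Y = (0.0115 − j0.0207) S
|Y| = 0.0237 S → |Z| = 1/|Y| = 42.2 Ω, ∠Z = −∠Y = 61.0°

23.7 mS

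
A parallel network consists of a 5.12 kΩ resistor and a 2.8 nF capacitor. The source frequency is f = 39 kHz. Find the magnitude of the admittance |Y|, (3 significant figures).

ω = 2πf = 245000 rad/s
X_C = 1/(ωC) = 1460 Ω
Parallel: admittances add. Y = 1/R + jωC
Y = (0.000195 + j0.000686) S
|Y| = 0.000713 S → |Z| = 1/|Y| = 1400 Ω, ∠Z = −∠Y = -74.1°

713 μS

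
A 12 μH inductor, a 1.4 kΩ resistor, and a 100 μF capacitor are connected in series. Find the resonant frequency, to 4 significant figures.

4.594 kHz

ω₀ = 1/√(LC) = 1/√(1.2e-05 × 0.0001) = 28870 rad/s
f₀ = ω₀/(2π) = 4.594 kHz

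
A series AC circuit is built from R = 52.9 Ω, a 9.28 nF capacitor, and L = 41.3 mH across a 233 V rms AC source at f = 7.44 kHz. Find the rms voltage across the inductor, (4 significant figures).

ω = 2πf = 46750 rad/s
X_L = ωL = 1931 Ω
X_C = 1/(ωC) = 2305 Ω
Net reactance X = X_L − X_C = -374.5 Ω
Z = 52.90 − j374.5 Ω
|Z| = √(52.90² + 374.5²) = 378.2 Ω
I = V/|Z| = 616.0 mA
V_L = I·|Z_L| = 0.6160 × 1931 = 1189 V

1189 V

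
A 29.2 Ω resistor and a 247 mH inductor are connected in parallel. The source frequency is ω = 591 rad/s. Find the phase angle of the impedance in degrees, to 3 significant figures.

X_L = ωL = 146 Ω
Parallel: admittances add. Y = 1/R + 1/(jωL)
Y = (0.0342 − j0.00685) S
|Y| = 0.0349 S → |Z| = 1/|Y| = 28.6 Ω, ∠Z = −∠Y = 11.3°

11.3°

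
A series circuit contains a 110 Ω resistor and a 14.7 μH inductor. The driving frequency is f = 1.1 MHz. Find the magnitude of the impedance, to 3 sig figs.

ω = 2πf = 6.912e+06 rad/s
X_L = ωL = 102 Ω
Z = 110 + j102 Ω
|Z| = √(110² + 102²) = 150 Ω

150 Ω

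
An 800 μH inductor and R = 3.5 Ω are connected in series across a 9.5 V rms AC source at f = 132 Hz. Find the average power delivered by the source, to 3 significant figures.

24.9 W

ω = 2πf = 829.4 rad/s
X_L = ωL = 0.664 Ω
Z = 3.50 + j0.664 Ω
|Z| = √(3.50² + 0.664²) = 3.56 Ω
∠Z = arctan(0.664/3.50) = 10.7°
I = V/|Z| = 2.67 A
P = VI cos φ = 9.5 × 2.67 × cos(10.7°) = 24.9 W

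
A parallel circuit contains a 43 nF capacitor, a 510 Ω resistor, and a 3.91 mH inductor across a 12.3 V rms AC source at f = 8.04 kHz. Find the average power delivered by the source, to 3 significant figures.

297 mW

ω = 2πf = 50520 rad/s
X_L = ωL = 198 Ω
X_C = 1/(ωC) = 460 Ω
Parallel: admittances add. Y = 1/R + 1/(jωL) + jωC
Y = (0.00196 − j0.00289) S
|Y| = 0.00349 S → |Z| = 1/|Y| = 286 Ω, ∠Z = −∠Y = 55.8°
I = V/|Z| = 43.0 mA
P = VI cos φ = 12.3 × 0.0430 × cos(55.8°) = 297 mW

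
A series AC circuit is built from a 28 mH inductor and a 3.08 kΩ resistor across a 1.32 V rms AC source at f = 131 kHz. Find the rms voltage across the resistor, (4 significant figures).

0.1749 V

ω = 2πf = 823100 rad/s
X_L = ωL = 23050 Ω
Z = 3080 + j23050 Ω
|Z| = √(3080² + 23050²) = 23250 Ω
I = V/|Z| = 56.77 μA
V_R = I·|Z_R| = 5.677e-05 × 3080 = 0.1749 V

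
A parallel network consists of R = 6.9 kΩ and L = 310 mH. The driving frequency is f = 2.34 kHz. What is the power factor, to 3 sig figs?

ω = 2πf = 14700 rad/s
X_L = ωL = 4560 Ω
Parallel: admittances add. Y = 1/R + 1/(jωL)
Y = (0.000145 − j0.000219) S
|Y| = 0.000263 S → |Z| = 1/|Y| = 3800 Ω, ∠Z = −∠Y = 56.6°
cos φ = cos(56.6°) = 0.551

0.551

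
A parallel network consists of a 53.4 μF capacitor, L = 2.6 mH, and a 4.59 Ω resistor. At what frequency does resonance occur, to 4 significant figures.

ω₀ = 1/√(LC) = 1/√(0.0026 × 5.34e-05) = 2684 rad/s
f₀ = ω₀/(2π) = 427.1 Hz

427.1 Hz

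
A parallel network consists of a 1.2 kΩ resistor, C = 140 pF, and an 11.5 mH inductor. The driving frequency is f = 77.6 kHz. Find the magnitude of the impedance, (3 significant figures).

ω = 2πf = 487600 rad/s
X_L = ωL = 5610 Ω
X_C = 1/(ωC) = 14600 Ω
Parallel: admittances add. Y = 1/R + 1/(jωL) + jωC
Y = (0.000833 − j0.000110) S
|Y| = 0.000841 S → |Z| = 1/|Y| = 1190 Ω, ∠Z = −∠Y = 7.53°

1190 Ω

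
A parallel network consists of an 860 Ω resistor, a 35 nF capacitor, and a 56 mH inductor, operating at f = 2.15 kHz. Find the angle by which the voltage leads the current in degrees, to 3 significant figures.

ω = 2πf = 13510 rad/s
X_L = ωL = 756 Ω
X_C = 1/(ωC) = 2120 Ω
Parallel: admittances add. Y = 1/R + 1/(jωL) + jωC
Y = (0.00116 − j0.000849) S
|Y| = 0.00144 S → |Z| = 1/|Y| = 695 Ω, ∠Z = −∠Y = 36.1°

36.1°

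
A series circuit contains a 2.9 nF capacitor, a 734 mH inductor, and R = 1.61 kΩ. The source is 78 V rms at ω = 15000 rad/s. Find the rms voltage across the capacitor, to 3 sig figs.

X_L = ωL = 11000 Ω
X_C = 1/(ωC) = 23000 Ω
Net reactance X = X_L − X_C = -12000 Ω
Z = 1610 − j12000 Ω
|Z| = √(1610² + 12000²) = 12100 Ω
I = V/|Z| = 6.45 mA
V_C = I·|Z_C| = 0.00645 × 23000 = 148 V

148 V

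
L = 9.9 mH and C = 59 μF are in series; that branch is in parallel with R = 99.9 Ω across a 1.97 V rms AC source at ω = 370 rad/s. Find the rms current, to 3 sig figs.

50.7 mA

X_L = ωL = 3.66 Ω
X_C = 1/(ωC) = 45.8 Ω
Branch 1: Z₁ = R = 99.9 Ω
Branch 2 (series LC): Z₂ = j(X_L − X_C) = −j42.1 Ω
Parallel: Z = Z₁Z₂/(Z₁+Z₂), |Z| = 38.8 Ω, ∠Z = -67.1°
I = V/|Z| = 1.97/38.8 = 50.7 mA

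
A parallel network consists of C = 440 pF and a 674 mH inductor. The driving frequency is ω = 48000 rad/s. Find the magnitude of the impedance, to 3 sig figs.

102000 Ω

X_L = ωL = 32400 Ω
X_C = 1/(ωC) = 47300 Ω
Parallel: admittances add. Y = 1/(jωL) + jωC
Y = (0 − j9.79e-06) S
|Y| = 9.79e-06 S → |Z| = 1/|Y| = 102000 Ω, ∠Z = −∠Y = 90.0°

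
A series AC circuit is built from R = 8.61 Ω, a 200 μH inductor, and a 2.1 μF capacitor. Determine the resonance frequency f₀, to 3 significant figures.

7.77 kHz

ω₀ = 1/√(LC) = 1/√(0.0002 × 2.1e-06) = 48800 rad/s
f₀ = ω₀/(2π) = 7.77 kHz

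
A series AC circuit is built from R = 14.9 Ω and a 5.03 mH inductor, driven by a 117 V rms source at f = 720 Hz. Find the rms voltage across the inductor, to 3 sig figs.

ω = 2πf = 4524 rad/s
X_L = ωL = 22.8 Ω
Z = 14.9 + j22.8 Ω
|Z| = √(14.9² + 22.8²) = 27.2 Ω
I = V/|Z| = 4.30 A
V_L = I·|Z_L| = 4.30 × 22.8 = 97.9 V

97.9 V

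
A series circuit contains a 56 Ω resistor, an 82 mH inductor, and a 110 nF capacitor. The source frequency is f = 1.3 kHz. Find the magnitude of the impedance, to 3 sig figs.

ω = 2πf = 8168 rad/s
X_L = ωL = 670 Ω
X_C = 1/(ωC) = 1110 Ω
Net reactance X = X_L − X_C = -443 Ω
Z = 56.0 − j443 Ω
|Z| = √(56.0² + 443²) = 447 Ω

447 Ω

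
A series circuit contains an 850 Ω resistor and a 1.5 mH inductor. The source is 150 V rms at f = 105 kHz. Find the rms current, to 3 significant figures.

ω = 2πf = 659700 rad/s
X_L = ωL = 990 Ω
Z = 850 + j990 Ω
|Z| = √(850² + 990²) = 1300 Ω
I = V/|Z| = 150/1300 = 115 mA

115 mA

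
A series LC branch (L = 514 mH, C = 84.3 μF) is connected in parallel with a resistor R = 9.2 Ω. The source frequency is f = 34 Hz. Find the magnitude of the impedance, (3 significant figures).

9.07 Ω

ω = 2πf = 213.6 rad/s
X_L = ωL = 110 Ω
X_C = 1/(ωC) = 55.5 Ω
Branch 1: Z₁ = R = 9.20 Ω
Branch 2 (series LC): Z₂ = j(X_L − X_C) = j54.3 Ω
Parallel: Z = Z₁Z₂/(Z₁+Z₂), |Z| = 9.07 Ω, ∠Z = 9.62°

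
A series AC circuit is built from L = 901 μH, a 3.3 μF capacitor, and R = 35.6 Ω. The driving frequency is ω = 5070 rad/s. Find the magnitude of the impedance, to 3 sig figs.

65.7 Ω

X_L = ωL = 4.57 Ω
X_C = 1/(ωC) = 59.8 Ω
Net reactance X = X_L − X_C = -55.2 Ω
Z = 35.6 − j55.2 Ω
|Z| = √(35.6² + 55.2²) = 65.7 Ω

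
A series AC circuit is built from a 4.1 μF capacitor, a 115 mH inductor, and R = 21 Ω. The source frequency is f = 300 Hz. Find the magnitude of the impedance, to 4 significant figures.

ω = 2πf = 1885 rad/s
X_L = ωL = 216.8 Ω
X_C = 1/(ωC) = 129.4 Ω
Net reactance X = X_L − X_C = 87.38 Ω
Z = 21.00 + j87.38 Ω
|Z| = √(21.00² + 87.38²) = 89.86 Ω

89.86 Ω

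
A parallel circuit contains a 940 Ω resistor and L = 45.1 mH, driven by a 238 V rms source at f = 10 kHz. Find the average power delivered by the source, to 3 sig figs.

ω = 2πf = 62830 rad/s
X_L = ωL = 2830 Ω
Parallel: admittances add. Y = 1/R + 1/(jωL)
Y = (0.00106 − j0.000353) S
|Y| = 0.00112 S → |Z| = 1/|Y| = 892 Ω, ∠Z = −∠Y = 18.4°
I = V/|Z| = 267 mA
P = VI cos φ = 238 × 0.267 × cos(18.4°) = 60.3 W

60.3 W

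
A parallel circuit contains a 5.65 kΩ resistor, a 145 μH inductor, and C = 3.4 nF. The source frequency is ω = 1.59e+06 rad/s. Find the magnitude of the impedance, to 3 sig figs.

923 Ω

X_L = ωL = 231 Ω
X_C = 1/(ωC) = 185 Ω
Parallel: admittances add. Y = 1/R + 1/(jωL) + jωC
Y = (0.000177 + j0.00107) S
|Y| = 0.00108 S → |Z| = 1/|Y| = 923 Ω, ∠Z = −∠Y = -80.6°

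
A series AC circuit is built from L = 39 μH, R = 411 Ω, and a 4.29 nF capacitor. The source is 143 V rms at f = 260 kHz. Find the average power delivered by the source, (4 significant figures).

ω = 2πf = 1.634e+06 rad/s
X_L = ωL = 63.71 Ω
X_C = 1/(ωC) = 142.7 Ω
Net reactance X = X_L − X_C = -78.98 Ω
Z = 411.0 − j78.98 Ω
|Z| = √(411.0² + 78.98²) = 418.5 Ω
∠Z = arctan(-78.98/411.0) = -10.88°
I = V/|Z| = 341.7 mA
P = VI cos φ = 143 × 0.3417 × cos(-10.88°) = 47.98 W

47.98 W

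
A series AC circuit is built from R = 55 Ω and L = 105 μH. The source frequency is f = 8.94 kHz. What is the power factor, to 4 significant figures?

0.9943

ω = 2πf = 56170 rad/s
X_L = ωL = 5.898 Ω
Z = 55.00 + j5.898 Ω
|Z| = √(55.00² + 5.898²) = 55.32 Ω
∠Z = arctan(5.898/55.00) = 6.121°
cos φ = cos(6.121°) = 0.9943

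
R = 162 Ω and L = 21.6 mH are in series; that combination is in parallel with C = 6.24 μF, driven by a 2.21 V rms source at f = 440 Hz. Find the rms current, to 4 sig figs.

ω = 2πf = 2765 rad/s
X_L = ωL = 59.72 Ω
X_C = 1/(ωC) = 57.97 Ω
Branch 1 (R+jX_L): Z₁ = 162.0 + j59.72 Ω, |Z₁| = 172.7 Ω
Branch 2 (−jX_C): Z₂ = −j57.97 Ω
Parallel: Z = Z₁Z₂/(Z₁+Z₂), |Z| = 61.78 Ω, ∠Z = -70.38°
I = V/|Z| = 2.21/61.78 = 35.77 mA

35.77 mA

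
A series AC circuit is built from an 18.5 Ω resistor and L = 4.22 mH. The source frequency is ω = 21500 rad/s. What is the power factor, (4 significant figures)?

X_L = ωL = 90.73 Ω
Z = 18.50 + j90.73 Ω
|Z| = √(18.50² + 90.73²) = 92.60 Ω
∠Z = arctan(90.73/18.50) = 78.48°
cos φ = cos(78.48°) = 0.1998

0.1998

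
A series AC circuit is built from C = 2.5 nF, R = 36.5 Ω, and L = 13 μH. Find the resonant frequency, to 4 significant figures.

882.8 kHz

ω₀ = 1/√(LC) = 1/√(1.3e-05 × 2.5e-09) = 5.547e+06 rad/s
f₀ = ω₀/(2π) = 882.8 kHz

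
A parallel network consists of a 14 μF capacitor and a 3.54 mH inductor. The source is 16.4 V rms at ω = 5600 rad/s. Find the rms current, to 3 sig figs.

458 mA

X_L = ωL = 19.8 Ω
X_C = 1/(ωC) = 12.8 Ω
Parallel: admittances add. Y = 1/(jωL) + jωC
Y = (0 + j0.0280) S
|Y| = 0.0280 S → |Z| = 1/|Y| = 35.8 Ω, ∠Z = −∠Y = -90.0°
I = V/|Z| = 16.4/35.8 = 458 mA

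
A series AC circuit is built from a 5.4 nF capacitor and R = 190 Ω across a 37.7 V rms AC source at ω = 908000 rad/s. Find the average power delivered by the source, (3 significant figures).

X_C = 1/(ωC) = 204 Ω
Z = 190 − j204 Ω
|Z| = √(190² + 204²) = 279 Ω
∠Z = arctan(-204/190) = -47.0°
I = V/|Z| = 135 mA
P = VI cos φ = 37.7 × 0.135 × cos(-47.0°) = 3.48 W

3.48 W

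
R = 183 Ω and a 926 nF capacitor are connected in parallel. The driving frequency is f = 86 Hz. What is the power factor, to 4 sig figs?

ω = 2πf = 540.4 rad/s
X_C = 1/(ωC) = 1999 Ω
Parallel: admittances add. Y = 1/R + jωC
Y = (0.005464 + j0.0005004) S
|Y| = 0.005487 S → |Z| = 1/|Y| = 182.2 Ω, ∠Z = −∠Y = -5.232°
cos φ = cos(-5.232°) = 0.9958

0.9958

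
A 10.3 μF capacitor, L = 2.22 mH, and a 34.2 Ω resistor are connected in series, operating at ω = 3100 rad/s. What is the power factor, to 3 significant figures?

0.814

X_L = ωL = 6.88 Ω
X_C = 1/(ωC) = 31.3 Ω
Net reactance X = X_L − X_C = -24.4 Ω
Z = 34.2 − j24.4 Ω
|Z| = √(34.2² + 24.4²) = 42.0 Ω
∠Z = arctan(-24.4/34.2) = -35.5°
cos φ = cos(-35.5°) = 0.814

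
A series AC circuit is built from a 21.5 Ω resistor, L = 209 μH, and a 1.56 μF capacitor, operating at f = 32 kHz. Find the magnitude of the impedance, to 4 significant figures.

ω = 2πf = 201100 rad/s
X_L = ωL = 42.02 Ω
X_C = 1/(ωC) = 3.188 Ω
Net reactance X = X_L − X_C = 38.83 Ω
Z = 21.50 + j38.83 Ω
|Z| = √(21.50² + 38.83²) = 44.39 Ω

44.39 Ω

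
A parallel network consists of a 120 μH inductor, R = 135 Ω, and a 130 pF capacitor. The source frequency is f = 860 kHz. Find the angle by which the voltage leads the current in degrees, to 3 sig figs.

6.47°

ω = 2πf = 5.404e+06 rad/s
X_L = ωL = 648 Ω
X_C = 1/(ωC) = 1420 Ω
Parallel: admittances add. Y = 1/R + 1/(jωL) + jωC
Y = (0.00741 − j0.000840) S
|Y| = 0.00745 S → |Z| = 1/|Y| = 134 Ω, ∠Z = −∠Y = 6.47°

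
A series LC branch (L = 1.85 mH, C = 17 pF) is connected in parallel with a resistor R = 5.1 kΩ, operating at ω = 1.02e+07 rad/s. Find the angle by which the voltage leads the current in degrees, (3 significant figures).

21.3°

X_L = ωL = 18900 Ω
X_C = 1/(ωC) = 5770 Ω
Branch 1: Z₁ = R = 5100 Ω
Branch 2 (series LC): Z₂ = j(X_L − X_C) = j13100 Ω
Parallel: Z = Z₁Z₂/(Z₁+Z₂), |Z| = 4750 Ω, ∠Z = 21.3°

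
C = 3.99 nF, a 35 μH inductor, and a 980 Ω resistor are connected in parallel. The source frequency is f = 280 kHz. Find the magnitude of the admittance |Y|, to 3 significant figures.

9.28 mS

ω = 2πf = 1.759e+06 rad/s
X_L = ωL = 61.6 Ω
X_C = 1/(ωC) = 142 Ω
Parallel: admittances add. Y = 1/R + 1/(jωL) + jωC
Y = (0.00102 − j0.00922) S
|Y| = 0.00928 S → |Z| = 1/|Y| = 108 Ω, ∠Z = −∠Y = 83.7°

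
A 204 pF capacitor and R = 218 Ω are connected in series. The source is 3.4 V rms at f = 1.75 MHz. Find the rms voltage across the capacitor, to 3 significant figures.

3.05 V

ω = 2πf = 1.1e+07 rad/s
X_C = 1/(ωC) = 446 Ω
Z = 218 − j446 Ω
|Z| = √(218² + 446²) = 496 Ω
I = V/|Z| = 6.85 mA
V_C = I·|Z_C| = 0.00685 × 446 = 3.05 V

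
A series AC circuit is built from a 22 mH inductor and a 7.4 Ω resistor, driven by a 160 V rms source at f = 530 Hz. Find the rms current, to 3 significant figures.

2.17 A

ω = 2πf = 3330 rad/s
X_L = ωL = 73.3 Ω
Z = 7.40 + j73.3 Ω
|Z| = √(7.40² + 73.3²) = 73.6 Ω
I = V/|Z| = 160/73.6 = 2.17 A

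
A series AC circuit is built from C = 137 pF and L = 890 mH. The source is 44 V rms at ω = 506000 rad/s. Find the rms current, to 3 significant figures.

101 μA

X_L = ωL = 450000 Ω
X_C = 1/(ωC) = 14400 Ω
Net reactance X = X_L − X_C = 436000 Ω
Z = j436000 Ω
|Z| = √(0² + 436000²) = 436000 Ω
I = V/|Z| = 44/436000 = 101 μA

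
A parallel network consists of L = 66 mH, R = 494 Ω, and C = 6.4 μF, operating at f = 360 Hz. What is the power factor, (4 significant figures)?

ω = 2πf = 2262 rad/s
X_L = ωL = 149.3 Ω
X_C = 1/(ωC) = 69.08 Ω
Parallel: admittances add. Y = 1/R + 1/(jωL) + jωC
Y = (0.002024 + j0.007778) S
|Y| = 0.008037 S → |Z| = 1/|Y| = 124.4 Ω, ∠Z = −∠Y = -75.41°
cos φ = cos(-75.41°) = 0.2519

0.2519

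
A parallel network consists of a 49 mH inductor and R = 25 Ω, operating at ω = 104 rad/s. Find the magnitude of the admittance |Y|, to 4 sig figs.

X_L = ωL = 5.096 Ω
Parallel: admittances add. Y = 1/R + 1/(jωL)
Y = (0.04000 − j0.1962) S
|Y| = 0.2003 S → |Z| = 1/|Y| = 4.993 Ω, ∠Z = −∠Y = 78.48°

200.3 mS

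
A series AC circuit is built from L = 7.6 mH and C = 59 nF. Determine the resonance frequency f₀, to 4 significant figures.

7.516 kHz

ω₀ = 1/√(LC) = 1/√(0.0076 × 5.9e-08) = 47220 rad/s
f₀ = ω₀/(2π) = 7.516 kHz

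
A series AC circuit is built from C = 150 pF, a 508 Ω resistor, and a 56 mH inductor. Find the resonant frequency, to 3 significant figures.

54.9 kHz

ω₀ = 1/√(LC) = 1/√(0.056 × 1.5e-10) = 345000 rad/s
f₀ = ω₀/(2π) = 54.9 kHz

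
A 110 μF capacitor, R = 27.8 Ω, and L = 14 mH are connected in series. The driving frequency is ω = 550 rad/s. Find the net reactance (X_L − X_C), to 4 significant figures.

X_L = ωL = 7.700 Ω
X_C = 1/(ωC) = 16.53 Ω
X = 7.700 − 16.53 = -8.829 Ω

-8.829 Ω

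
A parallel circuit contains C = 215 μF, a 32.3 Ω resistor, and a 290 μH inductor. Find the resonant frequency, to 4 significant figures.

ω₀ = 1/√(LC) = 1/√(0.00029 × 0.000215) = 4005 rad/s
f₀ = ω₀/(2π) = 637.4 Hz

637.4 Hz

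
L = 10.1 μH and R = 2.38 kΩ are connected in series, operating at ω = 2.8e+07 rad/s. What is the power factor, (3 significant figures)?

0.993

X_L = ωL = 283 Ω
Z = 2380 + j283 Ω
|Z| = √(2380² + 283²) = 2400 Ω
∠Z = arctan(283/2380) = 6.78°
cos φ = cos(6.78°) = 0.993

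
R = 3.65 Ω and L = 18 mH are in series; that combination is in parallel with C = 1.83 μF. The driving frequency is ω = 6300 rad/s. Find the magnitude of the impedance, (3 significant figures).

366 Ω

X_L = ωL = 113 Ω
X_C = 1/(ωC) = 86.7 Ω
Branch 1 (R+jX_L): Z₁ = 3.65 + j113 Ω, |Z₁| = 113 Ω
Branch 2 (−jX_C): Z₂ = −j86.7 Ω
Parallel: Z = Z₁Z₂/(Z₁+Z₂), |Z| = 366 Ω, ∠Z = -84.0°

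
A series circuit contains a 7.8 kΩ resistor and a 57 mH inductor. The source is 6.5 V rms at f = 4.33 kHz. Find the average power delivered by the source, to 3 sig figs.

ω = 2πf = 27210 rad/s
X_L = ωL = 1550 Ω
Z = 7800 + j1550 Ω
|Z| = √(7800² + 1550²) = 7950 Ω
∠Z = arctan(1550/7800) = 11.2°
I = V/|Z| = 817 μA
P = VI cos φ = 6.5 × 0.000817 × cos(11.2°) = 5.21 mW

5.21 mW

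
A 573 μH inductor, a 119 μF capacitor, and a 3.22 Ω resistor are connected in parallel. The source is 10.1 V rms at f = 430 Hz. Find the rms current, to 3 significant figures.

4.54 A

ω = 2πf = 2702 rad/s
X_L = ωL = 1.55 Ω
X_C = 1/(ωC) = 3.11 Ω
Parallel: admittances add. Y = 1/R + 1/(jωL) + jωC
Y = (0.311 − j0.324) S
|Y| = 0.449 S → |Z| = 1/|Y| = 2.23 Ω, ∠Z = −∠Y = 46.3°
I = V/|Z| = 10.1/2.23 = 4.54 A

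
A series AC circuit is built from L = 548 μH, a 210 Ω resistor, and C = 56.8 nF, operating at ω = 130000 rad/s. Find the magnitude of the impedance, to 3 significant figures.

220 Ω

X_L = ωL = 71.2 Ω
X_C = 1/(ωC) = 135 Ω
Net reactance X = X_L − X_C = -64.2 Ω
Z = 210 − j64.2 Ω
|Z| = √(210² + 64.2²) = 220 Ω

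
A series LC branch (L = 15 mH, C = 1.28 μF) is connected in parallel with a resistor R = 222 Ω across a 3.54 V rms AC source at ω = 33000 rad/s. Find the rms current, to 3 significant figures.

X_L = ωL = 495 Ω
X_C = 1/(ωC) = 23.7 Ω
Branch 1: Z₁ = R = 222 Ω
Branch 2 (series LC): Z₂ = j(X_L − X_C) = j471 Ω
Parallel: Z = Z₁Z₂/(Z₁+Z₂), |Z| = 201 Ω, ∠Z = 25.2°
I = V/|Z| = 3.54/201 = 17.6 mA

17.6 mA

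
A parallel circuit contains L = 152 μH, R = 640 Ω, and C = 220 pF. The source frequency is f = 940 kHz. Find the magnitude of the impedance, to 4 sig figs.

ω = 2πf = 5.906e+06 rad/s
X_L = ωL = 897.7 Ω
X_C = 1/(ωC) = 769.6 Ω
Parallel: admittances add. Y = 1/R + 1/(jωL) + jωC
Y = (0.001563 + j0.0001855) S
|Y| = 0.001573 S → |Z| = 1/|Y| = 635.5 Ω, ∠Z = −∠Y = -6.769°

635.5 Ω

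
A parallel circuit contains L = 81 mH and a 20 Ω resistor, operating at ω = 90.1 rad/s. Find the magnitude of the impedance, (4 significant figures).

X_L = ωL = 7.298 Ω
Parallel: admittances add. Y = 1/R + 1/(jωL)
Y = (0.05000 − j0.1370) S
|Y| = 0.1459 S → |Z| = 1/|Y| = 6.856 Ω, ∠Z = −∠Y = 69.95°

6.856 Ω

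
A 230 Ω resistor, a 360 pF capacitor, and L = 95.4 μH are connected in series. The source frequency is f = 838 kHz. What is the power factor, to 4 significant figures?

ω = 2πf = 5.265e+06 rad/s
X_L = ωL = 502.3 Ω
X_C = 1/(ωC) = 527.6 Ω
Net reactance X = X_L − X_C = -25.25 Ω
Z = 230.0 − j25.25 Ω
|Z| = √(230.0² + 25.25²) = 231.4 Ω
∠Z = arctan(-25.25/230.0) = -6.265°
cos φ = cos(-6.265°) = 0.9940

0.9940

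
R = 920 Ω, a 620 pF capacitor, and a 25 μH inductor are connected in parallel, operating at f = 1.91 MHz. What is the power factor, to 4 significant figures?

ω = 2πf = 1.2e+07 rad/s
X_L = ωL = 300.0 Ω
X_C = 1/(ωC) = 134.4 Ω
Parallel: admittances add. Y = 1/R + 1/(jωL) + jωC
Y = (0.001087 + j0.004107) S
|Y| = 0.004249 S → |Z| = 1/|Y| = 235.4 Ω, ∠Z = −∠Y = -75.18°
cos φ = cos(-75.18°) = 0.2558

0.2558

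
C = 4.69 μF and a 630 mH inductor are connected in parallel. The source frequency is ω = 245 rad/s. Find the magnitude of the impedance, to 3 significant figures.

188 Ω

X_L = ωL = 154 Ω
X_C = 1/(ωC) = 870 Ω
Parallel: admittances add. Y = 1/(jωL) + jωC
Y = (0 − j0.00533) S
|Y| = 0.00533 S → |Z| = 1/|Y| = 188 Ω, ∠Z = −∠Y = 90.0°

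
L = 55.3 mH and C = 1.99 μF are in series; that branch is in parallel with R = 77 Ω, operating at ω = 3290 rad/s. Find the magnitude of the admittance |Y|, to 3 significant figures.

X_L = ωL = 182 Ω
X_C = 1/(ωC) = 153 Ω
Branch 1: Z₁ = R = 77.0 Ω
Branch 2 (series LC): Z₂ = j(X_L − X_C) = j29.2 Ω
Parallel: Z = Z₁Z₂/(Z₁+Z₂), |Z| = 27.3 Ω, ∠Z = 69.2°
|Y| = 1/|Z| = 36.6 mS

36.6 mS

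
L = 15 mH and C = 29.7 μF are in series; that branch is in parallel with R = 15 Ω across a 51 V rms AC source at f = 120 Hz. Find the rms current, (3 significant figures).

3.73 A

ω = 2πf = 754.0 rad/s
X_L = ωL = 11.3 Ω
X_C = 1/(ωC) = 44.7 Ω
Branch 1: Z₁ = R = 15.0 Ω
Branch 2 (series LC): Z₂ = j(X_L − X_C) = −j33.3 Ω
Parallel: Z = Z₁Z₂/(Z₁+Z₂), |Z| = 13.7 Ω, ∠Z = -24.2°
I = V/|Z| = 51/13.7 = 3.73 A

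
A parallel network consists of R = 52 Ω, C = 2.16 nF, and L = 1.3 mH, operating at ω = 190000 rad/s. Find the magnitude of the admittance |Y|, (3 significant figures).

19.6 mS

X_L = ωL = 247 Ω
X_C = 1/(ωC) = 2440 Ω
Parallel: admittances add. Y = 1/R + 1/(jωL) + jωC
Y = (0.0192 − j0.00364) S
|Y| = 0.0196 S → |Z| = 1/|Y| = 51.1 Ω, ∠Z = −∠Y = 10.7°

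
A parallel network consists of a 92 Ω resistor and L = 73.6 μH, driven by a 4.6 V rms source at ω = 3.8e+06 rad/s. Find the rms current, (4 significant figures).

52.64 mA

X_L = ωL = 279.7 Ω
Parallel: admittances add. Y = 1/R + 1/(jωL)
Y = (0.01087 − j0.003576) S
|Y| = 0.01144 S → |Z| = 1/|Y| = 87.39 Ω, ∠Z = −∠Y = 18.21°
I = V/|Z| = 4.6/87.39 = 52.64 mA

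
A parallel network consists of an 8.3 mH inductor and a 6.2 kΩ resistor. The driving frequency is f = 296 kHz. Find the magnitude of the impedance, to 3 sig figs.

ω = 2πf = 1.86e+06 rad/s
X_L = ωL = 15400 Ω
Parallel: admittances add. Y = 1/R + 1/(jωL)
Y = (0.000161 − j6.48e-05) S
|Y| = 0.000174 S → |Z| = 1/|Y| = 5750 Ω, ∠Z = −∠Y = 21.9°

5750 Ω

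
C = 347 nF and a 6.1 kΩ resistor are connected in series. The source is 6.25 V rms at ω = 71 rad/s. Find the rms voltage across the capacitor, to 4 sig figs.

X_C = 1/(ωC) = 40590 Ω
Z = 6100 − j40590 Ω
|Z| = √(6100² + 40590²) = 41050 Ω
I = V/|Z| = 152.3 μA
V_C = I·|Z_C| = 0.0001523 × 40590 = 6.181 V

6.181 V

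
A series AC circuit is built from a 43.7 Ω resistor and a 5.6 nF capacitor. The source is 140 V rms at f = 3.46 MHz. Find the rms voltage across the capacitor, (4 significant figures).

ω = 2πf = 2.174e+07 rad/s
X_C = 1/(ωC) = 8.214 Ω
Z = 43.70 − j8.214 Ω
|Z| = √(43.70² + 8.214²) = 44.47 Ω
I = V/|Z| = 3.149 A
V_C = I·|Z_C| = 3.149 × 8.214 = 25.86 V

25.86 V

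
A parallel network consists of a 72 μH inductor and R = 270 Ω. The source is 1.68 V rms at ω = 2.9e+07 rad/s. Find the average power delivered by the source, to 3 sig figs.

X_L = ωL = 2090 Ω
Parallel: admittances add. Y = 1/R + 1/(jωL)
Y = (0.00370 − j0.000479) S
|Y| = 0.00373 S → |Z| = 1/|Y| = 268 Ω, ∠Z = −∠Y = 7.37°
I = V/|Z| = 6.27 mA
P = VI cos φ = 1.68 × 0.00627 × cos(7.37°) = 10.5 mW

10.5 mW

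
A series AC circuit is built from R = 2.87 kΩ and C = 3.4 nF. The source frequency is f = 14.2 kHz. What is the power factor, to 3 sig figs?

ω = 2πf = 89220 rad/s
X_C = 1/(ωC) = 3300 Ω
Z = 2870 − j3300 Ω
|Z| = √(2870² + 3300²) = 4370 Ω
∠Z = arctan(-3300/2870) = -49.0°
cos φ = cos(-49.0°) = 0.657

0.657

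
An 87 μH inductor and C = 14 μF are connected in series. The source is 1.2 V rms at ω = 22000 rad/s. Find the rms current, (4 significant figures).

900.4 mA

X_L = ωL = 1.914 Ω
X_C = 1/(ωC) = 3.247 Ω
Net reactance X = X_L − X_C = -1.333 Ω
Z = − j1.333 Ω
|Z| = √(0² + 1.333²) = 1.333 Ω
I = V/|Z| = 1.2/1.333 = 900.4 mA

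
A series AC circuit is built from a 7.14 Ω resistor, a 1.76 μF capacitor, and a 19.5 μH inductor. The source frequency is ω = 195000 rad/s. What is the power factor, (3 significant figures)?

X_L = ωL = 3.80 Ω
X_C = 1/(ωC) = 2.91 Ω
Net reactance X = X_L − X_C = 0.889 Ω
Z = 7.14 + j0.889 Ω
|Z| = √(7.14² + 0.889²) = 7.20 Ω
∠Z = arctan(0.889/7.14) = 7.10°
cos φ = cos(7.10°) = 0.992

0.992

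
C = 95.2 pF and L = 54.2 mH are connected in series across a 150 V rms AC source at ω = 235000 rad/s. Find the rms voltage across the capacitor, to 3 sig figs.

210 V

X_L = ωL = 12700 Ω
X_C = 1/(ωC) = 44700 Ω
Net reactance X = X_L − X_C = -32000 Ω
Z = − j32000 Ω
|Z| = √(0² + 32000²) = 32000 Ω
I = V/|Z| = 4.69 mA
V_C = I·|Z_C| = 0.00469 × 44700 = 210 V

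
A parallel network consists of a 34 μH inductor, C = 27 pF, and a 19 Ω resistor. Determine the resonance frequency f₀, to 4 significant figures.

ω₀ = 1/√(LC) = 1/√(3.4e-05 × 2.7e-11) = 3.3e+07 rad/s
f₀ = ω₀/(2π) = 5.253 MHz

5.253 MHz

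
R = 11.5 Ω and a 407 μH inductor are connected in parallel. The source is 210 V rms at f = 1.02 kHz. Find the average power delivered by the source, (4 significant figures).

3.835 kW

ω = 2πf = 6409 rad/s
X_L = ωL = 2.608 Ω
Parallel: admittances add. Y = 1/R + 1/(jωL)
Y = (0.08696 − j0.3834) S
|Y| = 0.3931 S → |Z| = 1/|Y| = 2.544 Ω, ∠Z = −∠Y = 77.22°
I = V/|Z| = 82.55 A
P = VI cos φ = 210 × 82.55 × cos(77.22°) = 3.835 kW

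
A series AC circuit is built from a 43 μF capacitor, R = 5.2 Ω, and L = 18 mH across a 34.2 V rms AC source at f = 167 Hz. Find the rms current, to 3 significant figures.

ω = 2πf = 1049 rad/s
X_L = ωL = 18.9 Ω
X_C = 1/(ωC) = 22.2 Ω
Net reactance X = X_L − X_C = -3.28 Ω
Z = 5.20 − j3.28 Ω
|Z| = √(5.20² + 3.28²) = 6.15 Ω
I = V/|Z| = 34.2/6.15 = 5.56 A

5.56 A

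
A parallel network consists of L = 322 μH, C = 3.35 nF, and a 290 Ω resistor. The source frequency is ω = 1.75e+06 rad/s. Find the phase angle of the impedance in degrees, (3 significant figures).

X_L = ωL = 564 Ω
X_C = 1/(ωC) = 171 Ω
Parallel: admittances add. Y = 1/R + 1/(jωL) + jωC
Y = (0.00345 + j0.00409) S
|Y| = 0.00535 S → |Z| = 1/|Y| = 187 Ω, ∠Z = −∠Y = -49.9°

-49.9°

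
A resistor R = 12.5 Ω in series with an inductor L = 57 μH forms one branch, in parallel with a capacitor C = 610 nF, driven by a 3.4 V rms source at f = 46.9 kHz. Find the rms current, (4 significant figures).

490.6 mA

ω = 2πf = 294700 rad/s
X_L = ωL = 16.80 Ω
X_C = 1/(ωC) = 5.563 Ω
Branch 1 (R+jX_L): Z₁ = 12.50 + j16.80 Ω, |Z₁| = 20.94 Ω
Branch 2 (−jX_C): Z₂ = −j5.563 Ω
Parallel: Z = Z₁Z₂/(Z₁+Z₂), |Z| = 6.931 Ω, ∠Z = -78.60°
I = V/|Z| = 3.4/6.931 = 490.6 mA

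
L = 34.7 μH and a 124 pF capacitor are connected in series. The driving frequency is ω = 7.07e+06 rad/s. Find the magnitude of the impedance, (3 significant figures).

895 Ω

X_L = ωL = 245 Ω
X_C = 1/(ωC) = 1140 Ω
Net reactance X = X_L − X_C = -895 Ω
Z = − j895 Ω
|Z| = √(0² + 895²) = 895 Ω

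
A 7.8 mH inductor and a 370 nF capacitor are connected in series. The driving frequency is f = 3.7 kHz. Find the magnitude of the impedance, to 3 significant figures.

ω = 2πf = 23250 rad/s
X_L = ωL = 181 Ω
X_C = 1/(ωC) = 116 Ω
Net reactance X = X_L − X_C = 65.1 Ω
Z = j65.1 Ω
|Z| = √(0² + 65.1²) = 65.1 Ω

65.1 Ω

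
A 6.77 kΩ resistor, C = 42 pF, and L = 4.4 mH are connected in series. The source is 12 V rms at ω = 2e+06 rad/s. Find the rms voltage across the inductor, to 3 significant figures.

X_L = ωL = 8800 Ω
X_C = 1/(ωC) = 11900 Ω
Net reactance X = X_L − X_C = -3100 Ω
Z = 6770 − j3100 Ω
|Z| = √(6770² + 3100²) = 7450 Ω
I = V/|Z| = 1.61 mA
V_L = I·|Z_L| = 0.00161 × 8800 = 14.2 V

14.2 V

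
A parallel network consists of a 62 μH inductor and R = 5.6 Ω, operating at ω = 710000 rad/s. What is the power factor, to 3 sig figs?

0.992

X_L = ωL = 44.0 Ω
Parallel: admittances add. Y = 1/R + 1/(jωL)
Y = (0.179 − j0.0227) S
|Y| = 0.180 S → |Z| = 1/|Y| = 5.56 Ω, ∠Z = −∠Y = 7.25°
cos φ = cos(7.25°) = 0.992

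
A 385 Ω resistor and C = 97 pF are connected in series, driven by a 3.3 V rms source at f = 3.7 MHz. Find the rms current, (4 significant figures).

5.619 mA

ω = 2πf = 2.325e+07 rad/s
X_C = 1/(ωC) = 443.5 Ω
Z = 385.0 − j443.5 Ω
|Z| = √(385.0² + 443.5²) = 587.3 Ω
I = V/|Z| = 3.3/587.3 = 5.619 mA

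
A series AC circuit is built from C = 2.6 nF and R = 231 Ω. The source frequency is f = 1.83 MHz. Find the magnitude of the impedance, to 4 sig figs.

ω = 2πf = 1.15e+07 rad/s
X_C = 1/(ωC) = 33.45 Ω
Z = 231.0 − j33.45 Ω
|Z| = √(231.0² + 33.45²) = 233.4 Ω

233.4 Ω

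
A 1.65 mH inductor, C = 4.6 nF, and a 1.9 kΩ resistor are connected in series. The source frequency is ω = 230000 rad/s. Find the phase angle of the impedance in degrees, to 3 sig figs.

X_L = ωL = 380 Ω
X_C = 1/(ωC) = 945 Ω
Net reactance X = X_L − X_C = -566 Ω
Z = 1900 − j566 Ω
|Z| = √(1900² + 566²) = 1980 Ω
∠Z = arctan(-566/1900) = -16.6°

-16.6°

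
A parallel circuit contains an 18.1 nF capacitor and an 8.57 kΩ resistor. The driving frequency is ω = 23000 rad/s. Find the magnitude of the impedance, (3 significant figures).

2310 Ω

X_C = 1/(ωC) = 2400 Ω
Parallel: admittances add. Y = 1/R + jωC
Y = (0.000117 + j0.000416) S
|Y| = 0.000432 S → |Z| = 1/|Y| = 2310 Ω, ∠Z = −∠Y = -74.3°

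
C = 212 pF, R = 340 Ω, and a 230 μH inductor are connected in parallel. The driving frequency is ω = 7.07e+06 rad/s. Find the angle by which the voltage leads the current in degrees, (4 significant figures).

X_L = ωL = 1626 Ω
X_C = 1/(ωC) = 667.2 Ω
Parallel: admittances add. Y = 1/R + 1/(jωL) + jωC
Y = (0.002941 + j0.0008839) S
|Y| = 0.003071 S → |Z| = 1/|Y| = 325.6 Ω, ∠Z = −∠Y = -16.73°

-16.73°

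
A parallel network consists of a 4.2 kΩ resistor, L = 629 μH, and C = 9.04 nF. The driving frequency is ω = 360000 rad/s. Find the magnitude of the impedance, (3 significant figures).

X_L = ωL = 226 Ω
X_C = 1/(ωC) = 307 Ω
Parallel: admittances add. Y = 1/R + 1/(jωL) + jωC
Y = (0.000238 − j0.00116) S
|Y| = 0.00119 S → |Z| = 1/|Y| = 843 Ω, ∠Z = −∠Y = 78.4°

843 Ω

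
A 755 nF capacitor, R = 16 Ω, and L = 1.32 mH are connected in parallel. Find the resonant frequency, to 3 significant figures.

ω₀ = 1/√(LC) = 1/√(0.00132 × 7.55e-07) = 31680 rad/s
f₀ = ω₀/(2π) = 5.04 kHz

5.04 kHz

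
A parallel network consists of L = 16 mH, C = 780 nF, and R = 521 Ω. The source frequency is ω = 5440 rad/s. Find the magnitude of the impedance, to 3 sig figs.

133 Ω

X_L = ωL = 87.0 Ω
X_C = 1/(ωC) = 236 Ω
Parallel: admittances add. Y = 1/R + 1/(jωL) + jωC
Y = (0.00192 − j0.00725) S
|Y| = 0.00750 S → |Z| = 1/|Y| = 133 Ω, ∠Z = −∠Y = 75.2°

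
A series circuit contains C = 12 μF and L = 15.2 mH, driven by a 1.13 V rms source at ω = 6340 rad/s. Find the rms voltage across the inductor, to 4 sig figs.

X_L = ωL = 96.37 Ω
X_C = 1/(ωC) = 13.14 Ω
Net reactance X = X_L − X_C = 83.22 Ω
Z = j83.22 Ω
|Z| = √(0² + 83.22²) = 83.22 Ω
I = V/|Z| = 13.58 mA
V_L = I·|Z_L| = 0.01358 × 96.37 = 1.308 V

1.308 V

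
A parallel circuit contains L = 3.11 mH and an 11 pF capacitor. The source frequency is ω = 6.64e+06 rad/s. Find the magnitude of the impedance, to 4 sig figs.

X_L = ωL = 20650 Ω
X_C = 1/(ωC) = 13690 Ω
Parallel: admittances add. Y = 1/(jωL) + jωC
Y = (0 + j2.461e-05) S
|Y| = 2.461e-05 S → |Z| = 1/|Y| = 40630 Ω, ∠Z = −∠Y = -90.00°

40630 Ω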